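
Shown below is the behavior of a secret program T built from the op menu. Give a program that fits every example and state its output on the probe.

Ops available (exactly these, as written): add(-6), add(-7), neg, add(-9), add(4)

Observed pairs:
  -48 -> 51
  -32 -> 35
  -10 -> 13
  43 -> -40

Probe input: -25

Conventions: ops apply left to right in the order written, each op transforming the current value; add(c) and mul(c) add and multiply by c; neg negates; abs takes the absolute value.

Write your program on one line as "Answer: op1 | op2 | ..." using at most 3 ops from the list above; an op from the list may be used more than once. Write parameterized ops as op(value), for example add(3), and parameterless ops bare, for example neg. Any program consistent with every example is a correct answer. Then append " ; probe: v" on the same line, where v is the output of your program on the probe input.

add(-7) | add(4) | neg ; probe: 28

Check, running the answer program on each example:
  -48 -> -55 -> -51 -> 51
  -32 -> -39 -> -35 -> 35
  -10 -> -17 -> -13 -> 13
  43 -> 36 -> 40 -> -40
  probe: -25 -> -32 -> -28 -> 28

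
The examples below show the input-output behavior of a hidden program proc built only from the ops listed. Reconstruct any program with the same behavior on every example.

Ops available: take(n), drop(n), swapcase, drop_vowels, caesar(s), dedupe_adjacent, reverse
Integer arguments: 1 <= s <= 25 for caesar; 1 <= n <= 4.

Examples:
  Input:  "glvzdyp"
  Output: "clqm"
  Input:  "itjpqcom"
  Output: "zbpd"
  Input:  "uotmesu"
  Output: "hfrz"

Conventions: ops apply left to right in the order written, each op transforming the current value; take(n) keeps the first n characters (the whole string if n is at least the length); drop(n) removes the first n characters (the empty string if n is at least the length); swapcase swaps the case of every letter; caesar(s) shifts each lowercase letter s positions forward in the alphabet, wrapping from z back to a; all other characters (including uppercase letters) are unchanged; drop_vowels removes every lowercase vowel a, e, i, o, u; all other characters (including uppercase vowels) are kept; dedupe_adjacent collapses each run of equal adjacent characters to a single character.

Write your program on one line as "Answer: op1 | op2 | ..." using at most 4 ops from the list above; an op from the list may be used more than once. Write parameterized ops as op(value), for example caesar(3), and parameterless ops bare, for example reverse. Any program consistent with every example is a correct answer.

caesar(3) | caesar(10) | reverse | take(4)

Check, running the answer program on each example:
  "glvzdyp" -> "joycgbs" -> "tyimqlc" -> "clqmiyt" -> "clqm"
  "itjpqcom" -> "lwmstfrp" -> "vgwcdpbz" -> "zbpdcwgv" -> "zbpd"
  "uotmesu" -> "xrwphvx" -> "hbgzrfh" -> "hfrzgbh" -> "hfrz"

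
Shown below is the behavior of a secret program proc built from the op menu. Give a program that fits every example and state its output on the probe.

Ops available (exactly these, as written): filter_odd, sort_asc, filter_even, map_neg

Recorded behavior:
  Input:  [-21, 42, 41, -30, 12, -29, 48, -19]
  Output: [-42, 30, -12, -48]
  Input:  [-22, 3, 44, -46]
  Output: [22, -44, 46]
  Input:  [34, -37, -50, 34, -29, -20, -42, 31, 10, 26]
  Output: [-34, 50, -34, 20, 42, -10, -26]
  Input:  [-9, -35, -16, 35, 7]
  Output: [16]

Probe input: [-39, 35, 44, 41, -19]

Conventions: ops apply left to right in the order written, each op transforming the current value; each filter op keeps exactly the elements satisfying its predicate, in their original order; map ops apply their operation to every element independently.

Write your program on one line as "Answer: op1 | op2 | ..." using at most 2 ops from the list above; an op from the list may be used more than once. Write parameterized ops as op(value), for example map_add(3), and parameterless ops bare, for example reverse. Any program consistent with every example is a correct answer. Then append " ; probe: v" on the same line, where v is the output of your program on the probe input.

filter_even | map_neg ; probe: [-44]

Check, running the answer program on each example:
  [-21, 42, 41, -30, 12, -29, 48, -19] -> [42, -30, 12, 48] -> [-42, 30, -12, -48]
  [-22, 3, 44, -46] -> [-22, 44, -46] -> [22, -44, 46]
  [34, -37, -50, 34, -29, -20, -42, 31, 10, 26] -> [34, -50, 34, -20, -42, 10, 26] -> [-34, 50, -34, 20, 42, -10, -26]
  [-9, -35, -16, 35, 7] -> [-16] -> [16]
  probe: [-39, 35, 44, 41, -19] -> [44] -> [-44]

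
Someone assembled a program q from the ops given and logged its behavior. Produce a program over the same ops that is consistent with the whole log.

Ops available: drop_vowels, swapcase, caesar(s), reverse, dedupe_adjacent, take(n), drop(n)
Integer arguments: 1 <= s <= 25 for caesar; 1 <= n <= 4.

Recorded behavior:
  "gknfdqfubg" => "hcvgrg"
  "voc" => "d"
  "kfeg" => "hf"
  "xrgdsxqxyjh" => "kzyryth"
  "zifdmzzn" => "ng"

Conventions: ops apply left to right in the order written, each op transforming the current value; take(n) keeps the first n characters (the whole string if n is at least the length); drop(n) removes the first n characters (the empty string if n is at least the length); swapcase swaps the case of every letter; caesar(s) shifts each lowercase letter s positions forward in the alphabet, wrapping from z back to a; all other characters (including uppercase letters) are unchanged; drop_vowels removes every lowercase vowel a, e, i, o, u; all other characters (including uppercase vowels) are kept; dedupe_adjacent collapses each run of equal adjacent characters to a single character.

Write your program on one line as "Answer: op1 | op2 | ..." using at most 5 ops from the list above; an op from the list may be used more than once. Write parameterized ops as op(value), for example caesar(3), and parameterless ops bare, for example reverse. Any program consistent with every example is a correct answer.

caesar(1) | drop(2) | drop_vowels | reverse

Check, running the answer program on each example:
  "gknfdqfubg" -> "hlogergvch" -> "ogergvch" -> "grgvch" -> "hcvgrg"
  "voc" -> "wpd" -> "d" -> "d" -> "d"
  "kfeg" -> "lgfh" -> "fh" -> "fh" -> "hf"
  "xrgdsxqxyjh" -> "yshetyryzki" -> "hetyryzki" -> "htyryzk" -> "kzyryth"
  "zifdmzzn" -> "ajgenaao" -> "genaao" -> "gn" -> "ng"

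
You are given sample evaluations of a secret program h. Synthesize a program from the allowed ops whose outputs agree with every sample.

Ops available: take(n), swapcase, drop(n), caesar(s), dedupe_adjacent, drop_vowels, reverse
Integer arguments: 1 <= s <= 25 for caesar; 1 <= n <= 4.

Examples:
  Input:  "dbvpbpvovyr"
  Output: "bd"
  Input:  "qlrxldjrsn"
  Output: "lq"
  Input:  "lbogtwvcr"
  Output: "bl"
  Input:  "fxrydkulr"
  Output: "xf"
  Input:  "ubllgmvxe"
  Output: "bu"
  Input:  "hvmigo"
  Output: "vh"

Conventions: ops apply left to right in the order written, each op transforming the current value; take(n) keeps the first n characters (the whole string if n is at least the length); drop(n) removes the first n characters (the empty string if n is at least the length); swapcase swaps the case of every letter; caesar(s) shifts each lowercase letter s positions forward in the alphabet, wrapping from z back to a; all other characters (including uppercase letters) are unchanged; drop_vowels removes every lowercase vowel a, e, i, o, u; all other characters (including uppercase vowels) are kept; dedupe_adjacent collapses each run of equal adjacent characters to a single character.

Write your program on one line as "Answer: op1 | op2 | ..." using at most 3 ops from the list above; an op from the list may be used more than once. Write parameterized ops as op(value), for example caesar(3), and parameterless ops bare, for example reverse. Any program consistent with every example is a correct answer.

take(2) | reverse

Check, running the answer program on each example:
  "dbvpbpvovyr" -> "db" -> "bd"
  "qlrxldjrsn" -> "ql" -> "lq"
  "lbogtwvcr" -> "lb" -> "bl"
  "fxrydkulr" -> "fx" -> "xf"
  "ubllgmvxe" -> "ub" -> "bu"
  "hvmigo" -> "hv" -> "vh"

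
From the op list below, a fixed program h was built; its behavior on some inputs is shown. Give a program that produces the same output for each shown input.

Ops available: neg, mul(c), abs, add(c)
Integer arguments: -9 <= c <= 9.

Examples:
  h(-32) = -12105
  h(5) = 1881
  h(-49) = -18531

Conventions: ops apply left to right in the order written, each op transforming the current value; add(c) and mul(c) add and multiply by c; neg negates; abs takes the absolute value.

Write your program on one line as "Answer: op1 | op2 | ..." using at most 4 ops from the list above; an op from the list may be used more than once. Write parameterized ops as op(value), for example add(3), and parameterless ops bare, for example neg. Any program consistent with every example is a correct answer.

mul(7) | mul(9) | mul(6) | add(-9)

Check, running the answer program on each example:
  -32 -> -224 -> -2016 -> -12096 -> -12105
  5 -> 35 -> 315 -> 1890 -> 1881
  -49 -> -343 -> -3087 -> -18522 -> -18531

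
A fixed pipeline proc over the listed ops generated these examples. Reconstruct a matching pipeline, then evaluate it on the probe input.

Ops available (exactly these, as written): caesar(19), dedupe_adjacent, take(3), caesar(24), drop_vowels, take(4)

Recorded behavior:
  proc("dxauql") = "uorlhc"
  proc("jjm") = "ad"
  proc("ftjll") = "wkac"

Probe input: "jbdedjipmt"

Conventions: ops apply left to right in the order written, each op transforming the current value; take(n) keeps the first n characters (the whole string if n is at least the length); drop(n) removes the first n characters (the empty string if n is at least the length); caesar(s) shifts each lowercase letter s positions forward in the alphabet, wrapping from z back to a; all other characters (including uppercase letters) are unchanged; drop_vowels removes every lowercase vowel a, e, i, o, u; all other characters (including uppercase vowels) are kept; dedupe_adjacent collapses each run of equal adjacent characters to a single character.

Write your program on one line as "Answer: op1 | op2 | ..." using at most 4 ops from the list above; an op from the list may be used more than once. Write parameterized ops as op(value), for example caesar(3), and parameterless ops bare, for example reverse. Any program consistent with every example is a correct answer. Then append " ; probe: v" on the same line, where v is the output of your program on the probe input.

dedupe_adjacent | caesar(24) | caesar(19) ; probe: "asuvuazgdk"

Check, running the answer program on each example:
  "dxauql" -> "dxauql" -> "bvysoj" -> "uorlhc"
  "jjm" -> "jm" -> "hk" -> "ad"
  "ftjll" -> "ftjl" -> "drhj" -> "wkac"
  probe: "jbdedjipmt" -> "jbdedjipmt" -> "hzbcbhgnkr" -> "asuvuazgdk"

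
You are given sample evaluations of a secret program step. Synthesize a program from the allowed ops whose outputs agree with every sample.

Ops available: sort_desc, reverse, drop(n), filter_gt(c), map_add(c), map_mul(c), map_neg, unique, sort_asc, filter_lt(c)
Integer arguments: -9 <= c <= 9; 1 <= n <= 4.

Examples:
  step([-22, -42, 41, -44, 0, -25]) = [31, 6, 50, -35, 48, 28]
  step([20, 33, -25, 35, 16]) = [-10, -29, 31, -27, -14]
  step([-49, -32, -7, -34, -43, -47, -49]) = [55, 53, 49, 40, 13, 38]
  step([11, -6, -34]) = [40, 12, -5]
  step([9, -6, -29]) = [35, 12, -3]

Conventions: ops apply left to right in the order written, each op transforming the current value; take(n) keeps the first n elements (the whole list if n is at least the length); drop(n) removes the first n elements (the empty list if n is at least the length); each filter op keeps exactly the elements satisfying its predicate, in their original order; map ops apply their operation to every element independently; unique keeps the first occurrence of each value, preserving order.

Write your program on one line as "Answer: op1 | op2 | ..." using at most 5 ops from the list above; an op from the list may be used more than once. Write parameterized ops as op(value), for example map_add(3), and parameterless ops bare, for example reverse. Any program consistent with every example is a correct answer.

reverse | map_neg | map_add(6) | unique

Check, running the answer program on each example:
  [-22, -42, 41, -44, 0, -25] -> [-25, 0, -44, 41, -42, -22] -> [25, 0, 44, -41, 42, 22] -> [31, 6, 50, -35, 48, 28] -> [31, 6, 50, -35, 48, 28]
  [20, 33, -25, 35, 16] -> [16, 35, -25, 33, 20] -> [-16, -35, 25, -33, -20] -> [-10, -29, 31, -27, -14] -> [-10, -29, 31, -27, -14]
  [-49, -32, -7, -34, -43, -47, -49] -> [-49, -47, -43, -34, -7, -32, -49] -> [49, 47, 43, 34, 7, 32, 49] -> [55, 53, 49, 40, 13, 38, 55] -> [55, 53, 49, 40, 13, 38]
  [11, -6, -34] -> [-34, -6, 11] -> [34, 6, -11] -> [40, 12, -5] -> [40, 12, -5]
  [9, -6, -29] -> [-29, -6, 9] -> [29, 6, -9] -> [35, 12, -3] -> [35, 12, -3]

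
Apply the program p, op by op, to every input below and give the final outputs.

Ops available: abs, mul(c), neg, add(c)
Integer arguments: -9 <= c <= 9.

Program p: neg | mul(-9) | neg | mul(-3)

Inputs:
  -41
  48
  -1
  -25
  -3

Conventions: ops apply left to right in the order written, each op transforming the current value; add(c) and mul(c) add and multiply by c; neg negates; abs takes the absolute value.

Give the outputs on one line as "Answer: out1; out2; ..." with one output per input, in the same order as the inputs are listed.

Execution, op by op:
  -41 -> 41 -> -369 -> 369 -> -1107
  48 -> -48 -> 432 -> -432 -> 1296
  -1 -> 1 -> -9 -> 9 -> -27
  -25 -> 25 -> -225 -> 225 -> -675
  -3 -> 3 -> -27 -> 27 -> -81

-1107; 1296; -27; -675; -81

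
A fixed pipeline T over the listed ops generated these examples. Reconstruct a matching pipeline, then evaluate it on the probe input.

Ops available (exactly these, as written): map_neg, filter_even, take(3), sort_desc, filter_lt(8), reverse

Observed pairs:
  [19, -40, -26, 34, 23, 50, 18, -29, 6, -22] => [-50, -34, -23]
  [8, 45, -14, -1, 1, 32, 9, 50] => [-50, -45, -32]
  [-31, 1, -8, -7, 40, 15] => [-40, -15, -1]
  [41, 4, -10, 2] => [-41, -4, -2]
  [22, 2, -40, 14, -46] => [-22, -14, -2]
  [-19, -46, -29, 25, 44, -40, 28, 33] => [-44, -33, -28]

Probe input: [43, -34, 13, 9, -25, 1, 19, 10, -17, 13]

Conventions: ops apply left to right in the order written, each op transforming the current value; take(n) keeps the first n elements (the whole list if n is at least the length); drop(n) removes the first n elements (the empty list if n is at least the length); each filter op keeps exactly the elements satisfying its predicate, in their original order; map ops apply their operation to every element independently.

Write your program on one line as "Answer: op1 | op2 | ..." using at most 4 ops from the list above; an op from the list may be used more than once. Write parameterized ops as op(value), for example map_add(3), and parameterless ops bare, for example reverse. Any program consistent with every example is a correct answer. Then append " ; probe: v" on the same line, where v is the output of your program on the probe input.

sort_desc | map_neg | take(3) ; probe: [-43, -19, -13]

Check, running the answer program on each example:
  [19, -40, -26, 34, 23, 50, 18, -29, 6, -22] -> [50, 34, 23, 19, 18, 6, -22, -26, -29, -40] -> [-50, -34, -23, -19, -18, -6, 22, 26, 29, 40] -> [-50, -34, -23]
  [8, 45, -14, -1, 1, 32, 9, 50] -> [50, 45, 32, 9, 8, 1, -1, -14] -> [-50, -45, -32, -9, -8, -1, 1, 14] -> [-50, -45, -32]
  [-31, 1, -8, -7, 40, 15] -> [40, 15, 1, -7, -8, -31] -> [-40, -15, -1, 7, 8, 31] -> [-40, -15, -1]
  [41, 4, -10, 2] -> [41, 4, 2, -10] -> [-41, -4, -2, 10] -> [-41, -4, -2]
  [22, 2, -40, 14, -46] -> [22, 14, 2, -40, -46] -> [-22, -14, -2, 40, 46] -> [-22, -14, -2]
  [-19, -46, -29, 25, 44, -40, 28, 33] -> [44, 33, 28, 25, -19, -29, -40, -46] -> [-44, -33, -28, -25, 19, 29, 40, 46] -> [-44, -33, -28]
  probe: [43, -34, 13, 9, -25, 1, 19, 10, -17, 13] -> [43, 19, 13, 13, 10, 9, 1, -17, -25, -34] -> [-43, -19, -13, -13, -10, -9, -1, 17, 25, 34] -> [-43, -19, -13]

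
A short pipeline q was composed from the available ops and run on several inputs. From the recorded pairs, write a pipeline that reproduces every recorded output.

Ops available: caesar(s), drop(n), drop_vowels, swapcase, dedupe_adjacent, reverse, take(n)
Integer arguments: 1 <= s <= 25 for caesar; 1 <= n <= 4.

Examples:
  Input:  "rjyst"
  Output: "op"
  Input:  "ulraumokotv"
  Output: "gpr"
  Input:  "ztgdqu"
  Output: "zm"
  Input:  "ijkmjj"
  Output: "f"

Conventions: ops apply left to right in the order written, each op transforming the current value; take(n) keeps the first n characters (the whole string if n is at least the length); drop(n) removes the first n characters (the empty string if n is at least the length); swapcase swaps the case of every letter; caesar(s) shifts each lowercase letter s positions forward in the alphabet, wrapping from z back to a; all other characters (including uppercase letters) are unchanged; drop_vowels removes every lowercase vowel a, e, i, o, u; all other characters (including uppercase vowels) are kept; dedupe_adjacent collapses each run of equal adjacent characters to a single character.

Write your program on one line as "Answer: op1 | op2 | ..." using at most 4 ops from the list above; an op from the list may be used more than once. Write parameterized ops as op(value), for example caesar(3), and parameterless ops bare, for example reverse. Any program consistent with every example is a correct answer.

drop_vowels | drop(3) | dedupe_adjacent | caesar(22)

Check, running the answer program on each example:
  "rjyst" -> "rjyst" -> "st" -> "st" -> "op"
  "ulraumokotv" -> "lrmktv" -> "ktv" -> "ktv" -> "gpr"
  "ztgdqu" -> "ztgdq" -> "dq" -> "dq" -> "zm"
  "ijkmjj" -> "jkmjj" -> "jj" -> "j" -> "f"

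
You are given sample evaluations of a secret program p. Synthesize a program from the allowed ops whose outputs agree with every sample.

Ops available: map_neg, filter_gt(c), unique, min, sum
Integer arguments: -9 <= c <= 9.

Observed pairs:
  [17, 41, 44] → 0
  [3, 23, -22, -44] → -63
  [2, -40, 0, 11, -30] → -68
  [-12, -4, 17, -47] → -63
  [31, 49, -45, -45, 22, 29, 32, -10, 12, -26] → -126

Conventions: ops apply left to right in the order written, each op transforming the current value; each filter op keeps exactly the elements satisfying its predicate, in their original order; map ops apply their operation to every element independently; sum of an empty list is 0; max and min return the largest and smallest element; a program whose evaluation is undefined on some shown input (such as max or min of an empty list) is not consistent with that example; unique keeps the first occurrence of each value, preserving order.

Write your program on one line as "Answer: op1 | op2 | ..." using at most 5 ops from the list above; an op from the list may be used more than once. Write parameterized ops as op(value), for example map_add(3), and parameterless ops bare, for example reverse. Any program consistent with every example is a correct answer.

map_neg | filter_gt(-4) | map_neg | sum

Check, running the answer program on each example:
  [17, 41, 44] -> [-17, -41, -44] -> [] -> [] -> 0
  [3, 23, -22, -44] -> [-3, -23, 22, 44] -> [-3, 22, 44] -> [3, -22, -44] -> -63
  [2, -40, 0, 11, -30] -> [-2, 40, 0, -11, 30] -> [-2, 40, 0, 30] -> [2, -40, 0, -30] -> -68
  [-12, -4, 17, -47] -> [12, 4, -17, 47] -> [12, 4, 47] -> [-12, -4, -47] -> -63
  [31, 49, -45, -45, 22, 29, 32, -10, 12, -26] -> [-31, -49, 45, 45, -22, -29, -32, 10, -12, 26] -> [45, 45, 10, 26] -> [-45, -45, -10, -26] -> -126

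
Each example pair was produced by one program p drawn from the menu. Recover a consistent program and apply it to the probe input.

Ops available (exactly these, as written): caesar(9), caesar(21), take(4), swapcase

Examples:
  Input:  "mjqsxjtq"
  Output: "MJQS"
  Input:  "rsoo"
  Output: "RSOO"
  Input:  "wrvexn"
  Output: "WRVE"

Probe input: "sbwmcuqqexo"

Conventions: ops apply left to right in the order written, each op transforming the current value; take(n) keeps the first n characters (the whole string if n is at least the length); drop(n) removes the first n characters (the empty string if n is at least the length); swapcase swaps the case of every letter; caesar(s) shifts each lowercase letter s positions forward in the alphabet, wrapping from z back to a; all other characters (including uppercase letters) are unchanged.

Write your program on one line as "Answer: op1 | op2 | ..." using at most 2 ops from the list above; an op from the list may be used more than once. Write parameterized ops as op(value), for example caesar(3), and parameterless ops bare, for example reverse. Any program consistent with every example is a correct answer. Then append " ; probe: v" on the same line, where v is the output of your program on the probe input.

take(4) | swapcase ; probe: "SBWM"

Check, running the answer program on each example:
  "mjqsxjtq" -> "mjqs" -> "MJQS"
  "rsoo" -> "rsoo" -> "RSOO"
  "wrvexn" -> "wrve" -> "WRVE"
  probe: "sbwmcuqqexo" -> "sbwm" -> "SBWM"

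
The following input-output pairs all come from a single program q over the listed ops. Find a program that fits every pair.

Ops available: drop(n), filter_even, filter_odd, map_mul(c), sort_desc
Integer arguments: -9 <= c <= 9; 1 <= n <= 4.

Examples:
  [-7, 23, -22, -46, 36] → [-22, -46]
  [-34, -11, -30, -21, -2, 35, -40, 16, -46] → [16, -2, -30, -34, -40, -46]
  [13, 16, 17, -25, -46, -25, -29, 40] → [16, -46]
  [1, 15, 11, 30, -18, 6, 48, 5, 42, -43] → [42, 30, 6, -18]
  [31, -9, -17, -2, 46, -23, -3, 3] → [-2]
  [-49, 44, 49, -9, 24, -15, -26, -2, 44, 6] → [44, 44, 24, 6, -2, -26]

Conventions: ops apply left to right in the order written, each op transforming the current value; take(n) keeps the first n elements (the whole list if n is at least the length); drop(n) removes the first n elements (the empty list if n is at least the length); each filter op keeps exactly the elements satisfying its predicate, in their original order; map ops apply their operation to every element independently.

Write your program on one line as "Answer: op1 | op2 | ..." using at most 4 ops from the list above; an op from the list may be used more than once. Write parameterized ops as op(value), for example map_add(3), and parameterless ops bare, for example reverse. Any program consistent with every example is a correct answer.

sort_desc | drop(1) | filter_even

Check, running the answer program on each example:
  [-7, 23, -22, -46, 36] -> [36, 23, -7, -22, -46] -> [23, -7, -22, -46] -> [-22, -46]
  [-34, -11, -30, -21, -2, 35, -40, 16, -46] -> [35, 16, -2, -11, -21, -30, -34, -40, -46] -> [16, -2, -11, -21, -30, -34, -40, -46] -> [16, -2, -30, -34, -40, -46]
  [13, 16, 17, -25, -46, -25, -29, 40] -> [40, 17, 16, 13, -25, -25, -29, -46] -> [17, 16, 13, -25, -25, -29, -46] -> [16, -46]
  [1, 15, 11, 30, -18, 6, 48, 5, 42, -43] -> [48, 42, 30, 15, 11, 6, 5, 1, -18, -43] -> [42, 30, 15, 11, 6, 5, 1, -18, -43] -> [42, 30, 6, -18]
  [31, -9, -17, -2, 46, -23, -3, 3] -> [46, 31, 3, -2, -3, -9, -17, -23] -> [31, 3, -2, -3, -9, -17, -23] -> [-2]
  [-49, 44, 49, -9, 24, -15, -26, -2, 44, 6] -> [49, 44, 44, 24, 6, -2, -9, -15, -26, -49] -> [44, 44, 24, 6, -2, -9, -15, -26, -49] -> [44, 44, 24, 6, -2, -26]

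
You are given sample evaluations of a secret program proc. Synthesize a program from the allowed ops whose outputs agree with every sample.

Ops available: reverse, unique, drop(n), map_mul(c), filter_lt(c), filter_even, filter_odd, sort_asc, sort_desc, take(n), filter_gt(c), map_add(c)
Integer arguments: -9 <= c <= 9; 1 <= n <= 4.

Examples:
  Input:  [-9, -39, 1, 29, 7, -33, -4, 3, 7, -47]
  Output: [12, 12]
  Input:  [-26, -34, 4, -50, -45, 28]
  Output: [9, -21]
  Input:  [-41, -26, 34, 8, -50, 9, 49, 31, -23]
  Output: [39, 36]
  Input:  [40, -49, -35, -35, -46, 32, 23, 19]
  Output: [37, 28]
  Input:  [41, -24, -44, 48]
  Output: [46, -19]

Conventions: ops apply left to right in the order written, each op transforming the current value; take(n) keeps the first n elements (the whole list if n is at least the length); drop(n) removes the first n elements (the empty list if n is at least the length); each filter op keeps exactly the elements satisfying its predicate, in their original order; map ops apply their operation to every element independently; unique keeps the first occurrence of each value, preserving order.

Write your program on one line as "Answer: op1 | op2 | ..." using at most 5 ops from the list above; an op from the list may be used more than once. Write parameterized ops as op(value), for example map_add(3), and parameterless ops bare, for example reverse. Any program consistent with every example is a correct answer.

sort_desc | map_add(5) | drop(1) | take(2)

Check, running the answer program on each example:
  [-9, -39, 1, 29, 7, -33, -4, 3, 7, -47] -> [29, 7, 7, 3, 1, -4, -9, -33, -39, -47] -> [34, 12, 12, 8, 6, 1, -4, -28, -34, -42] -> [12, 12, 8, 6, 1, -4, -28, -34, -42] -> [12, 12]
  [-26, -34, 4, -50, -45, 28] -> [28, 4, -26, -34, -45, -50] -> [33, 9, -21, -29, -40, -45] -> [9, -21, -29, -40, -45] -> [9, -21]
  [-41, -26, 34, 8, -50, 9, 49, 31, -23] -> [49, 34, 31, 9, 8, -23, -26, -41, -50] -> [54, 39, 36, 14, 13, -18, -21, -36, -45] -> [39, 36, 14, 13, -18, -21, -36, -45] -> [39, 36]
  [40, -49, -35, -35, -46, 32, 23, 19] -> [40, 32, 23, 19, -35, -35, -46, -49] -> [45, 37, 28, 24, -30, -30, -41, -44] -> [37, 28, 24, -30, -30, -41, -44] -> [37, 28]
  [41, -24, -44, 48] -> [48, 41, -24, -44] -> [53, 46, -19, -39] -> [46, -19, -39] -> [46, -19]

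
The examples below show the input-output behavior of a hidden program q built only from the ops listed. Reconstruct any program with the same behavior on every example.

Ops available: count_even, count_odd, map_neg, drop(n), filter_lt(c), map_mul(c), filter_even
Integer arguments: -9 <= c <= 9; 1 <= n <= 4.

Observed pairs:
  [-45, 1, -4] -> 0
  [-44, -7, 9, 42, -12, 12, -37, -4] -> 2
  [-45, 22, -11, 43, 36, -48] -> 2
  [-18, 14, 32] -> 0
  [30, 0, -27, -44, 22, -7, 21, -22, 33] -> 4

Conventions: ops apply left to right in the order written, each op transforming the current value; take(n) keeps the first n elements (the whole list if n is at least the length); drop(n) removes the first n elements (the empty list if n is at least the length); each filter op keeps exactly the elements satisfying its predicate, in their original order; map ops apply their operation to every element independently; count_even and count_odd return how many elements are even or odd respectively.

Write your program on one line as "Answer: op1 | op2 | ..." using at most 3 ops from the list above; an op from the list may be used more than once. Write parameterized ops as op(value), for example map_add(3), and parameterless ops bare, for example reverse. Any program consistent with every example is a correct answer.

map_mul(5) | drop(2) | count_odd

Check, running the answer program on each example:
  [-45, 1, -4] -> [-225, 5, -20] -> [-20] -> 0
  [-44, -7, 9, 42, -12, 12, -37, -4] -> [-220, -35, 45, 210, -60, 60, -185, -20] -> [45, 210, -60, 60, -185, -20] -> 2
  [-45, 22, -11, 43, 36, -48] -> [-225, 110, -55, 215, 180, -240] -> [-55, 215, 180, -240] -> 2
  [-18, 14, 32] -> [-90, 70, 160] -> [160] -> 0
  [30, 0, -27, -44, 22, -7, 21, -22, 33] -> [150, 0, -135, -220, 110, -35, 105, -110, 165] -> [-135, -220, 110, -35, 105, -110, 165] -> 4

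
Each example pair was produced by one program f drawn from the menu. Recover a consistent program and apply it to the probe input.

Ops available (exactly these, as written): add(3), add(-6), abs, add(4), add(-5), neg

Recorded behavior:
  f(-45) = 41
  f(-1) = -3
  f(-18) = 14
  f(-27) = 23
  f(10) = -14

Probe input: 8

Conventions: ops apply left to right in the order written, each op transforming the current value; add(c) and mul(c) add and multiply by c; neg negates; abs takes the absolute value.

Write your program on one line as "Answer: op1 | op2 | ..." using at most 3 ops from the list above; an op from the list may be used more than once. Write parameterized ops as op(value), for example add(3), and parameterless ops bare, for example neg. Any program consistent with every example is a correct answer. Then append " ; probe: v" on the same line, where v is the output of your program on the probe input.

add(4) | neg ; probe: -12

Check, running the answer program on each example:
  -45 -> -41 -> 41
  -1 -> 3 -> -3
  -18 -> -14 -> 14
  -27 -> -23 -> 23
  10 -> 14 -> -14
  probe: 8 -> 12 -> -12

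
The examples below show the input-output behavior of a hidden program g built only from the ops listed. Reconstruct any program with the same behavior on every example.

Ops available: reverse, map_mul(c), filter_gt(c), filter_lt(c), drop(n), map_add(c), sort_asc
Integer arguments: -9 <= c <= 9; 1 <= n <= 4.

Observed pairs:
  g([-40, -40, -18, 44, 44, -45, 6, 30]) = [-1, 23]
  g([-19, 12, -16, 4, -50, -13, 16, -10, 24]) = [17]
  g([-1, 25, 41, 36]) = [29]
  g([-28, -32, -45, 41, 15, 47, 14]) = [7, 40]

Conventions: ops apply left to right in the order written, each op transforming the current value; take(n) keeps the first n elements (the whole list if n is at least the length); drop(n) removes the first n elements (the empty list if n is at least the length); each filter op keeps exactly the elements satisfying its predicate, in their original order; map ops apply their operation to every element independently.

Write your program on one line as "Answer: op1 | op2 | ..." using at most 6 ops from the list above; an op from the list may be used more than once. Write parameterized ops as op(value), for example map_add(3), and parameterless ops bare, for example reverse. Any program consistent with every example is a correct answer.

filter_gt(5) | map_add(-7) | drop(2) | reverse | sort_asc

Check, running the answer program on each example:
  [-40, -40, -18, 44, 44, -45, 6, 30] -> [44, 44, 6, 30] -> [37, 37, -1, 23] -> [-1, 23] -> [23, -1] -> [-1, 23]
  [-19, 12, -16, 4, -50, -13, 16, -10, 24] -> [12, 16, 24] -> [5, 9, 17] -> [17] -> [17] -> [17]
  [-1, 25, 41, 36] -> [25, 41, 36] -> [18, 34, 29] -> [29] -> [29] -> [29]
  [-28, -32, -45, 41, 15, 47, 14] -> [41, 15, 47, 14] -> [34, 8, 40, 7] -> [40, 7] -> [7, 40] -> [7, 40]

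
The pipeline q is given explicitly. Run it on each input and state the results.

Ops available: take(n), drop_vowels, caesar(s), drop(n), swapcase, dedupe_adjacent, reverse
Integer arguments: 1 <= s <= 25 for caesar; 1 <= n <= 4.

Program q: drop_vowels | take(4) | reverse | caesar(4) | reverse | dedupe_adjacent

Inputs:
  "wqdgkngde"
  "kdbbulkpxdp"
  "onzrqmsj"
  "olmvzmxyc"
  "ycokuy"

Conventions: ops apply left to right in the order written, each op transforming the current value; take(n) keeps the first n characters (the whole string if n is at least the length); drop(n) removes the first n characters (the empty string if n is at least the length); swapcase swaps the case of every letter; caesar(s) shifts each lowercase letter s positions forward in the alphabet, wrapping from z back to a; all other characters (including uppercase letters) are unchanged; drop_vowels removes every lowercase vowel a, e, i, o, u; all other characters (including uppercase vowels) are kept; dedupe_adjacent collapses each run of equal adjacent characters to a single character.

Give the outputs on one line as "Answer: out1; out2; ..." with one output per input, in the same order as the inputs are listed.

"auhk"; "ohf"; "rdvu"; "pqzd"; "cgoc"

Execution, op by op:
  "wqdgkngde" -> "wqdgkngd" -> "wqdg" -> "gdqw" -> "khua" -> "auhk" -> "auhk"
  "kdbbulkpxdp" -> "kdbblkpxdp" -> "kdbb" -> "bbdk" -> "ffho" -> "ohff" -> "ohf"
  "onzrqmsj" -> "nzrqmsj" -> "nzrq" -> "qrzn" -> "uvdr" -> "rdvu" -> "rdvu"
  "olmvzmxyc" -> "lmvzmxyc" -> "lmvz" -> "zvml" -> "dzqp" -> "pqzd" -> "pqzd"
  "ycokuy" -> "ycky" -> "ycky" -> "ykcy" -> "cogc" -> "cgoc" -> "cgoc"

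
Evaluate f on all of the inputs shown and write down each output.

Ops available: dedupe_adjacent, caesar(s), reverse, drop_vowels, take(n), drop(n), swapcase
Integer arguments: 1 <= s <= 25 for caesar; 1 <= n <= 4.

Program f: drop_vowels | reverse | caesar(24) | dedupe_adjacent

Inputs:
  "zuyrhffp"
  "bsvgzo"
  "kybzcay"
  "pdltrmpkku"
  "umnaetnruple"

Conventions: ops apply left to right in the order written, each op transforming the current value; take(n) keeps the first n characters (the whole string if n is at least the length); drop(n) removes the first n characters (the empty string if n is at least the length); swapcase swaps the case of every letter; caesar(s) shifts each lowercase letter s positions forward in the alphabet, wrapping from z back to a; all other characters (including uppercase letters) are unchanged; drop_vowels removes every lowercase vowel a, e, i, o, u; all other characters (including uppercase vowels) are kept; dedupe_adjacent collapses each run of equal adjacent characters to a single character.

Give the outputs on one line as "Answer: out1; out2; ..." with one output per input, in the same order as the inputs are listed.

"ndfpwx"; "xetqz"; "waxzwi"; "inkprjbn"; "jnplrlk"

Execution, op by op:
  "zuyrhffp" -> "zyrhffp" -> "pffhryz" -> "nddfpwx" -> "ndfpwx"
  "bsvgzo" -> "bsvgz" -> "zgvsb" -> "xetqz" -> "xetqz"
  "kybzcay" -> "kybzcy" -> "yczbyk" -> "waxzwi" -> "waxzwi"
  "pdltrmpkku" -> "pdltrmpkk" -> "kkpmrtldp" -> "iinkprjbn" -> "inkprjbn"
  "umnaetnruple" -> "mntnrpl" -> "lprntnm" -> "jnplrlk" -> "jnplrlk"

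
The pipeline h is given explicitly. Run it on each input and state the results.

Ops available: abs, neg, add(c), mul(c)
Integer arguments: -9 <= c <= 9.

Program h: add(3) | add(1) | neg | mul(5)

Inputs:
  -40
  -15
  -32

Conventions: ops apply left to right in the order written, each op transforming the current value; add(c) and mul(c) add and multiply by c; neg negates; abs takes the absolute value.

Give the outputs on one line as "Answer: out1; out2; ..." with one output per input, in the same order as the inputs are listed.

180; 55; 140

Execution, op by op:
  -40 -> -37 -> -36 -> 36 -> 180
  -15 -> -12 -> -11 -> 11 -> 55
  -32 -> -29 -> -28 -> 28 -> 140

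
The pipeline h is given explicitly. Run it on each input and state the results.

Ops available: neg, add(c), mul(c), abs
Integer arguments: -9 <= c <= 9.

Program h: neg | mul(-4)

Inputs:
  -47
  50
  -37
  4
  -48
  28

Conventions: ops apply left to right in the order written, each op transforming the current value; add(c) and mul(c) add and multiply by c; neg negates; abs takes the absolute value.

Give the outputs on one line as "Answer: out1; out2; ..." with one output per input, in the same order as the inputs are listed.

Execution, op by op:
  -47 -> 47 -> -188
  50 -> -50 -> 200
  -37 -> 37 -> -148
  4 -> -4 -> 16
  -48 -> 48 -> -192
  28 -> -28 -> 112

-188; 200; -148; 16; -192; 112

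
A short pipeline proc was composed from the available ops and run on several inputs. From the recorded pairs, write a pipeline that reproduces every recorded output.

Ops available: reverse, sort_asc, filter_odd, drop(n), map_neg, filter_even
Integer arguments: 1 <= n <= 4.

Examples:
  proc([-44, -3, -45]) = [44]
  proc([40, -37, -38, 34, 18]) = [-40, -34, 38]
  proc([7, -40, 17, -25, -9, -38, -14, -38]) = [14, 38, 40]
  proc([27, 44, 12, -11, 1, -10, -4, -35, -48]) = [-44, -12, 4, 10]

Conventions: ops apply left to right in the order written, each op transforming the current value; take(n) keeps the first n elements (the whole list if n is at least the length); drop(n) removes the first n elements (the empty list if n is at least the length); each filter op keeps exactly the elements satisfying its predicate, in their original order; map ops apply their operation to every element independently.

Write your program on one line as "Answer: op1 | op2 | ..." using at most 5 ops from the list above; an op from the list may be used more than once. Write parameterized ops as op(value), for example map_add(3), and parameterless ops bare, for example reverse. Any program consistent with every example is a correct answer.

reverse | drop(1) | filter_even | map_neg | sort_asc

Check, running the answer program on each example:
  [-44, -3, -45] -> [-45, -3, -44] -> [-3, -44] -> [-44] -> [44] -> [44]
  [40, -37, -38, 34, 18] -> [18, 34, -38, -37, 40] -> [34, -38, -37, 40] -> [34, -38, 40] -> [-34, 38, -40] -> [-40, -34, 38]
  [7, -40, 17, -25, -9, -38, -14, -38] -> [-38, -14, -38, -9, -25, 17, -40, 7] -> [-14, -38, -9, -25, 17, -40, 7] -> [-14, -38, -40] -> [14, 38, 40] -> [14, 38, 40]
  [27, 44, 12, -11, 1, -10, -4, -35, -48] -> [-48, -35, -4, -10, 1, -11, 12, 44, 27] -> [-35, -4, -10, 1, -11, 12, 44, 27] -> [-4, -10, 12, 44] -> [4, 10, -12, -44] -> [-44, -12, 4, 10]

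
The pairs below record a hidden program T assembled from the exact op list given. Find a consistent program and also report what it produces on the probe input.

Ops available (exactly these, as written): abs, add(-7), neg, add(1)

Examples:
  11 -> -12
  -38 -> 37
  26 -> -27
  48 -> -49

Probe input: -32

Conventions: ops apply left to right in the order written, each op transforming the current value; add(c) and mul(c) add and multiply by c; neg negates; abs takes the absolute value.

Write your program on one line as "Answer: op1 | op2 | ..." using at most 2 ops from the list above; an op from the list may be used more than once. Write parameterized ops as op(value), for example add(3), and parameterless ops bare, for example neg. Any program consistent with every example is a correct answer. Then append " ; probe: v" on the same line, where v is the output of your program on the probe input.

add(1) | neg ; probe: 31

Check, running the answer program on each example:
  11 -> 12 -> -12
  -38 -> -37 -> 37
  26 -> 27 -> -27
  48 -> 49 -> -49
  probe: -32 -> -31 -> 31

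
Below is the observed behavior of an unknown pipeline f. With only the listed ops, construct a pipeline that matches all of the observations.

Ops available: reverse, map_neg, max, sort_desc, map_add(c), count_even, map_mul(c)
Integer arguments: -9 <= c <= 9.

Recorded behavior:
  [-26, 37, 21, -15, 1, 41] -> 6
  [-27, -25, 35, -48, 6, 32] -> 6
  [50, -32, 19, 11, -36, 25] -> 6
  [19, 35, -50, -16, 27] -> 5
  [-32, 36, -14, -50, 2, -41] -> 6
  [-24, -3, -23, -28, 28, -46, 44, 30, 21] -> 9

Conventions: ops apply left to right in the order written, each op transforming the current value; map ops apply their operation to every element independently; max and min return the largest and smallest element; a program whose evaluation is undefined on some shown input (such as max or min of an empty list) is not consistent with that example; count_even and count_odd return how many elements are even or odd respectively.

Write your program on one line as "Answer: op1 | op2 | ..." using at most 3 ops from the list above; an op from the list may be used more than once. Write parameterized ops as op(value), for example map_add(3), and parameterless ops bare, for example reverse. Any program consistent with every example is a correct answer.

map_mul(-8) | sort_desc | count_even

Check, running the answer program on each example:
  [-26, 37, 21, -15, 1, 41] -> [208, -296, -168, 120, -8, -328] -> [208, 120, -8, -168, -296, -328] -> 6
  [-27, -25, 35, -48, 6, 32] -> [216, 200, -280, 384, -48, -256] -> [384, 216, 200, -48, -256, -280] -> 6
  [50, -32, 19, 11, -36, 25] -> [-400, 256, -152, -88, 288, -200] -> [288, 256, -88, -152, -200, -400] -> 6
  [19, 35, -50, -16, 27] -> [-152, -280, 400, 128, -216] -> [400, 128, -152, -216, -280] -> 5
  [-32, 36, -14, -50, 2, -41] -> [256, -288, 112, 400, -16, 328] -> [400, 328, 256, 112, -16, -288] -> 6
  [-24, -3, -23, -28, 28, -46, 44, 30, 21] -> [192, 24, 184, 224, -224, 368, -352, -240, -168] -> [368, 224, 192, 184, 24, -168, -224, -240, -352] -> 9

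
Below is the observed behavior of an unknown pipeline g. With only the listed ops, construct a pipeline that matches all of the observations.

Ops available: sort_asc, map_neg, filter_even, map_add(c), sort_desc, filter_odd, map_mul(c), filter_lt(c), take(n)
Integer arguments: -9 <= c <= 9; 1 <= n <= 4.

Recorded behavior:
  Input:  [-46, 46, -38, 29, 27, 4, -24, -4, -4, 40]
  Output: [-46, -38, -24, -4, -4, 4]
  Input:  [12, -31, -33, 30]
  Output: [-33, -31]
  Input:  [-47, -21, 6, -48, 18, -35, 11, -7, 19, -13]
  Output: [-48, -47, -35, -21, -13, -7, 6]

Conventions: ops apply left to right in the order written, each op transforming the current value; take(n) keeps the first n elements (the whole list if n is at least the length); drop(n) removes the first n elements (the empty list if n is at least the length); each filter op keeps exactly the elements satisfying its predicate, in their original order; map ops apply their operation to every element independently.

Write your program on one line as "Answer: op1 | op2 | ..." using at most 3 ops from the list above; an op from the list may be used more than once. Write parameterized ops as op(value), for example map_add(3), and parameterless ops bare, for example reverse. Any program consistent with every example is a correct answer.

sort_asc | filter_lt(8)

Check, running the answer program on each example:
  [-46, 46, -38, 29, 27, 4, -24, -4, -4, 40] -> [-46, -38, -24, -4, -4, 4, 27, 29, 40, 46] -> [-46, -38, -24, -4, -4, 4]
  [12, -31, -33, 30] -> [-33, -31, 12, 30] -> [-33, -31]
  [-47, -21, 6, -48, 18, -35, 11, -7, 19, -13] -> [-48, -47, -35, -21, -13, -7, 6, 11, 18, 19] -> [-48, -47, -35, -21, -13, -7, 6]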